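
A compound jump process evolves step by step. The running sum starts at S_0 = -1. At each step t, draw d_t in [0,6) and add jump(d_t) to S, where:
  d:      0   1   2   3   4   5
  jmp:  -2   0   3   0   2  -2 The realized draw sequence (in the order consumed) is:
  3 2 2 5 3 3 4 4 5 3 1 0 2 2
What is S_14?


9

t=0: S=-1, d=3, jump=0, S_1=-1
t=1: S=-1, d=2, jump=3, S_2=2
t=2: S=2, d=2, jump=3, S_3=5
t=3: S=5, d=5, jump=-2, S_4=3
t=4: S=3, d=3, jump=0, S_5=3
t=5: S=3, d=3, jump=0, S_6=3
t=6: S=3, d=4, jump=2, S_7=5
t=7: S=5, d=4, jump=2, S_8=7
t=8: S=7, d=5, jump=-2, S_9=5
t=9: S=5, d=3, jump=0, S_10=5
t=10: S=5, d=1, jump=0, S_11=5
t=11: S=5, d=0, jump=-2, S_12=3
t=12: S=3, d=2, jump=3, S_13=6
t=13: S=6, d=2, jump=3, S_14=9


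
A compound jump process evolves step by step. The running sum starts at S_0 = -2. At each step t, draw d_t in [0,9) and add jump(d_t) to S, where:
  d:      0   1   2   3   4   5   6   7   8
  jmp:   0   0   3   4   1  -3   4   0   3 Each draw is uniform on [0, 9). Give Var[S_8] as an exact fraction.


352/9

Outcome values over d=0..8: [0, 0, 3, 4, 1, -3, 4, 0, 3]
Σy = 12, Σy² = 60, M = 9
μ = 12/9 = 4/3,  σ² = 60/9 − (4/3)² = 44/9
Independent increments: Var[S_8] = 8·σ² = 8·(44/9) = 352/9


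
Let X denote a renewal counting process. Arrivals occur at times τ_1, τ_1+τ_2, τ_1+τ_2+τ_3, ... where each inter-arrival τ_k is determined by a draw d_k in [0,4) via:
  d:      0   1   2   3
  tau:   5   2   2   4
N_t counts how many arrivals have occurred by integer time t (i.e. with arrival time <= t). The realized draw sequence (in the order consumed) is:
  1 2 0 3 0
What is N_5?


2

draw d_1=1: τ_1=2, arrival time A_1=2
draw d_2=2: τ_2=2, arrival time A_2=4
draw d_3=0: τ_3=5, arrival time A_3=9
draw d_4=3: τ_4=4, arrival time A_4=13
draw d_5=0: τ_5=5, arrival time A_5=18
N_t over t=0..5: 0:0 1:0 2:1 3:1 4:2 5:2


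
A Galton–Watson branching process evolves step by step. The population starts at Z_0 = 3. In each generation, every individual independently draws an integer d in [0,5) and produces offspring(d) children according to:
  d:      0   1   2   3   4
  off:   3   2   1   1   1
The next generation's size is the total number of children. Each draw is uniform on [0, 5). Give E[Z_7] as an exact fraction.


Outcome values over d=0..4: [3, 2, 1, 1, 1]
Σy = 8, Σy² = 16, M = 5
μ = 8/5 = 8/5,  σ² = 16/5 − (8/5)² = 16/25
E[Z_0] = 3
E[Z_1] = 8/5·E[Z_0] = 24/5
E[Z_2] = 8/5·E[Z_1] = 192/25
E[Z_3] = 8/5·E[Z_2] = 1536/125
E[Z_4] = 8/5·E[Z_3] = 12288/625
E[Z_5] = 8/5·E[Z_4] = 98304/3125
E[Z_6] = 8/5·E[Z_5] = 786432/15625
E[Z_7] = 8/5·E[Z_6] = 6291456/78125

6291456/78125


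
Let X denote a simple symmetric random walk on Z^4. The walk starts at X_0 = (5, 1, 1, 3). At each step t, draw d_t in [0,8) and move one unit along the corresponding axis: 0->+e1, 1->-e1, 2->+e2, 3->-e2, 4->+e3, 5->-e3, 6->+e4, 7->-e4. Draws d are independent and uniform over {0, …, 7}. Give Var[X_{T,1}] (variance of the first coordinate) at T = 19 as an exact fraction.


Outcome values over d=0..7: [1, -1, 0, 0, 0, 0, 0, 0]
Σy = 0, Σy² = 2, M = 8
μ = 0/8 = 0,  σ² = 2/8 − (0)² = 1/4
Independent increments: Var[X_19] = 19·σ² = 19·(1/4) = 19/4

19/4


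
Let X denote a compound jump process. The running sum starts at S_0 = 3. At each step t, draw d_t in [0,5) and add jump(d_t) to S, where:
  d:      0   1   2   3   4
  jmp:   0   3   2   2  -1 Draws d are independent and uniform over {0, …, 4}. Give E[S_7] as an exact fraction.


Outcome values over d=0..4: [0, 3, 2, 2, -1]
Σy = 6, Σy² = 18, M = 5
μ = 6/5 = 6/5,  σ² = 18/5 − (6/5)² = 54/25
E[S_7] = 3 + 7·(6/5) = 57/5

57/5


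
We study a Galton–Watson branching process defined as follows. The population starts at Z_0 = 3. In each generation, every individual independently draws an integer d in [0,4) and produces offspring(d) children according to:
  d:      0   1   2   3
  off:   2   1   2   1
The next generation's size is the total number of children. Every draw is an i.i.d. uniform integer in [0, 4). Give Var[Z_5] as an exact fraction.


Outcome values over d=0..3: [2, 1, 2, 1]
Σy = 6, Σy² = 10, M = 4
μ = 6/4 = 3/2,  σ² = 10/4 − (3/2)² = 1/4
V_0 = 0, E_0 = 3
V_1 = 1/4·E_0 + (3/2)²·V_0 = 3/4;  E_1 = 9/2
V_2 = 1/4·E_1 + (3/2)²·V_1 = 45/16;  E_2 = 27/4
V_3 = 1/4·E_2 + (3/2)²·V_2 = 513/64;  E_3 = 81/8
V_4 = 1/4·E_3 + (3/2)²·V_3 = 5265/256;  E_4 = 243/16
V_5 = 1/4·E_4 + (3/2)²·V_4 = 51273/1024;  E_5 = 729/32

51273/1024


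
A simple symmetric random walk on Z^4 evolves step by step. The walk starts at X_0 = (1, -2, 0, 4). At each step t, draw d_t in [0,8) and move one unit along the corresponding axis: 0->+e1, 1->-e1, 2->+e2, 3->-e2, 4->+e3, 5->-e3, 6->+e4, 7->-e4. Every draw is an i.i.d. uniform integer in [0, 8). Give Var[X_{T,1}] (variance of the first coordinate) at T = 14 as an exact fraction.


Outcome values over d=0..7: [1, -1, 0, 0, 0, 0, 0, 0]
Σy = 0, Σy² = 2, M = 8
μ = 0/8 = 0,  σ² = 2/8 − (0)² = 1/4
Independent increments: Var[X_14] = 14·σ² = 14·(1/4) = 7/2

7/2


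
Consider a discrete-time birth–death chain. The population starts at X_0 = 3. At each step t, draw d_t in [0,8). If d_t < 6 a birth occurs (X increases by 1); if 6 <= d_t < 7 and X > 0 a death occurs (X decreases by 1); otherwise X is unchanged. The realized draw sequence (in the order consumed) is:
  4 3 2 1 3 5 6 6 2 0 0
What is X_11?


10

t=0: X=3, d=4 → birth, X_1=4
t=1: X=4, d=3 → birth, X_2=5
t=2: X=5, d=2 → birth, X_3=6
t=3: X=6, d=1 → birth, X_4=7
t=4: X=7, d=3 → birth, X_5=8
t=5: X=8, d=5 → birth, X_6=9
t=6: X=9, d=6 → death, X_7=8
t=7: X=8, d=6 → death, X_8=7
t=8: X=7, d=2 → birth, X_9=8
t=9: X=8, d=0 → birth, X_10=9
t=10: X=9, d=0 → birth, X_11=10


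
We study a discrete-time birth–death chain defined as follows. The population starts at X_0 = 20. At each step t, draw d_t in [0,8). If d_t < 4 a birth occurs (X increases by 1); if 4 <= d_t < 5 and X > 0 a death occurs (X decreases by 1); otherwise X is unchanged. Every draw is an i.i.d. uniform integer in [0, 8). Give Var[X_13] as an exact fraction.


403/64

X can drop by at most 1 per step and X_0 = 20 > T = 13, so X_t >= 20 − t >= 7 > 0 for every t <= 13: the floor at 0 (the 'and X > 0' condition) never binds. Hence X_13 = X_0 + Σ_{t<13} Y_t with i.i.d. increments Y_t = y(d_t) ∈ {+1, −1, 0}.
Outcome values over d=0..7: [1, 1, 1, 1, -1, 0, 0, 0]
Σy = 3, Σy² = 5, M = 8
μ = 3/8 = 3/8,  σ² = 5/8 − (3/8)² = 31/64
Independent increments: Var[X_13] = 13·σ² = 13·(31/64) = 403/64


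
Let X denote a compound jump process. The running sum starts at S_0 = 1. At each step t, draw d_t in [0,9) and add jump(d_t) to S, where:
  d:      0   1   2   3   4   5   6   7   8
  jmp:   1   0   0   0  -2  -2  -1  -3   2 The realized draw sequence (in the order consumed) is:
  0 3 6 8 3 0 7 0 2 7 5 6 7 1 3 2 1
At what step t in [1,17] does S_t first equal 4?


t=0: S=1, d=0, jump=1, S_1=2
t=1: S=2, d=3, jump=0, S_2=2
t=2: S=2, d=6, jump=-1, S_3=1
t=3: S=1, d=8, jump=2, S_4=3
t=4: S=3, d=3, jump=0, S_5=3
t=5: S=3, d=0, jump=1, S_6=4
t=6: S=4, d=7, jump=-3, S_7=1
t=7: S=1, d=0, jump=1, S_8=2
t=8: S=2, d=2, jump=0, S_9=2
t=9: S=2, d=7, jump=-3, S_10=-1
t=10: S=-1, d=5, jump=-2, S_11=-3
t=11: S=-3, d=6, jump=-1, S_12=-4
t=12: S=-4, d=7, jump=-3, S_13=-7
t=13: S=-7, d=1, jump=0, S_14=-7
t=14: S=-7, d=3, jump=0, S_15=-7
t=15: S=-7, d=2, jump=0, S_16=-7
t=16: S=-7, d=1, jump=0, S_17=-7

6


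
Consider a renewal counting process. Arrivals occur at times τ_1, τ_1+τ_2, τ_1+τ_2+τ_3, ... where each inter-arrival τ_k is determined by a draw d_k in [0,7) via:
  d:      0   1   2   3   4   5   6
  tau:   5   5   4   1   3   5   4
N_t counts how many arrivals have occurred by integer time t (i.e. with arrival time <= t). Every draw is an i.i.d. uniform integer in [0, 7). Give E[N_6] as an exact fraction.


154946/117649

Inter-arrival values over d=0..6: [5, 5, 4, 1, 3, 5, 4]
Each d has probability 1/7, so the pmf of τ is: f(1) = 1/7, f(3) = 1/7, f(4) = 2/7, f(5) = 3/7
Renewal equation for m(n) = E[N_n]: condition on τ_1 = k (if k <= n, one arrival plus a fresh copy on the remaining n−k steps): m(n) = F(n) + Σ_{k<=n} f(k)·m(n−k), where F(n) = P(τ <= n) and m(0) = 0
m(1) = F(1) = 1/7
m(2) = F(2) + f(1)·m(1) = 1/7 + 1/7·1/7 = 8/49
m(3) = F(3) + f(1)·m(2) = 2/7 + 1/7·8/49 = 106/343
m(4) = F(4) + f(1)·m(3) + f(3)·m(1) = 4/7 + 1/7·106/343 + 1/7·1/7 = 1527/2401
m(5) = F(5) + f(1)·m(4) + f(3)·m(2) + f(4)·m(1) = 1 + 1/7·1527/2401 + 1/7·8/49 + 2/7·1/7 = 19412/16807
m(6) = F(6) + f(1)·m(5) + f(3)·m(3) + f(4)·m(2) + f(5)·m(1) = 1 + 1/7·19412/16807 + 1/7·106/343 + 2/7·8/49 + 3/7·1/7 = 154946/117649
E[N_6] = m(6) = 154946/117649


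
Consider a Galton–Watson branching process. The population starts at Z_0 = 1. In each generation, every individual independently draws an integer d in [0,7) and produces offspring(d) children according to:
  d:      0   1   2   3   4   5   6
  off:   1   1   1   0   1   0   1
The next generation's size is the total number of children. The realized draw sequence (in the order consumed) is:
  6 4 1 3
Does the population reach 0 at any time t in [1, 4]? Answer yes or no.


yes

gen 0: Z_0=1, draws=[6], offspring=[1], Z_1=1
gen 1: Z_1=1, draws=[4], offspring=[1], Z_2=1
gen 2: Z_2=1, draws=[1], offspring=[1], Z_3=1
gen 3: Z_3=1, draws=[3], offspring=[0], Z_4=0


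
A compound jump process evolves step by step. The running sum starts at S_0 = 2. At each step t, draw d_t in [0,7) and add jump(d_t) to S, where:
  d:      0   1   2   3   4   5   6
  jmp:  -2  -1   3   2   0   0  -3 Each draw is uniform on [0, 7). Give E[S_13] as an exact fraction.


Outcome values over d=0..6: [-2, -1, 3, 2, 0, 0, -3]
Σy = -1, Σy² = 27, M = 7
μ = -1/7 = -1/7,  σ² = 27/7 − (-1/7)² = 188/49
E[S_13] = 2 + 13·(-1/7) = 1/7

1/7


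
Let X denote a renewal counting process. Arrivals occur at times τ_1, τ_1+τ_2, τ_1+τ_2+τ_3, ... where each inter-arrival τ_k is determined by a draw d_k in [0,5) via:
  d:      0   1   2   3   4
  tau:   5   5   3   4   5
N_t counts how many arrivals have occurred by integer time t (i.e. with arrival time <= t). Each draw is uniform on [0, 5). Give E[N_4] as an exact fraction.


2/5

Inter-arrival values over d=0..4: [5, 5, 3, 4, 5]
Each d has probability 1/5, so the pmf of τ is: f(3) = 1/5, f(4) = 1/5, f(5) = 3/5
Renewal equation for m(n) = E[N_n]: condition on τ_1 = k (if k <= n, one arrival plus a fresh copy on the remaining n−k steps): m(n) = F(n) + Σ_{k<=n} f(k)·m(n−k), where F(n) = P(τ <= n) and m(0) = 0
m(1) = F(1) = 0
m(2) = F(2) = 0
m(3) = F(3) = 1/5
m(4) = F(4) = 2/5
E[N_4] = m(4) = 2/5


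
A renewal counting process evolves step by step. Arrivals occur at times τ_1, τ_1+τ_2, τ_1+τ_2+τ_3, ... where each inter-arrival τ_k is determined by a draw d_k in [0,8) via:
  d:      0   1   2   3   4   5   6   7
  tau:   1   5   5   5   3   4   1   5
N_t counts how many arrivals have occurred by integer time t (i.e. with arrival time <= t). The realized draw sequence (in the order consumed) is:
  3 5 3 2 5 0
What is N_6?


draw d_1=3: τ_1=5, arrival time A_1=5
draw d_2=5: τ_2=4, arrival time A_2=9
draw d_3=3: τ_3=5, arrival time A_3=14
draw d_4=2: τ_4=5, arrival time A_4=19
draw d_5=5: τ_5=4, arrival time A_5=23
draw d_6=0: τ_6=1, arrival time A_6=24
N_t over t=0..6: 0:0 1:0 2:0 3:0 4:0 5:1 6:1

1


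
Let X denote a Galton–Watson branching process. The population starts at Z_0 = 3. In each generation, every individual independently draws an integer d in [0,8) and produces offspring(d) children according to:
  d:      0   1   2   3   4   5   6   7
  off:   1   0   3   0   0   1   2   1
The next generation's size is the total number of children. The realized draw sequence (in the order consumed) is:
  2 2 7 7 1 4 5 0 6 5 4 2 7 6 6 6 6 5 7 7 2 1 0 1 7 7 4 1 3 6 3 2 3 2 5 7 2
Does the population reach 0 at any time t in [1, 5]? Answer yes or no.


no

gen 0: Z_0=3, draws=[2, 2, 7], offspring=[3, 3, 1], Z_1=7
gen 1: Z_1=7, draws=[7, 1, 4, 5, 0, 6, 5], offspring=[1, 0, 0, 1, 1, 2, 1], Z_2=6
gen 2: Z_2=6, draws=[4, 2, 7, 6, 6, 6], offspring=[0, 3, 1, 2, 2, 2], Z_3=10
gen 3: Z_3=10, draws=[6, 5, 7, 7, 2, 1, 0, 1, 7, 7], offspring=[2, 1, 1, 1, 3, 0, 1, 0, 1, 1], Z_4=11
gen 4: Z_4=11, draws=[4, 1, 3, 6, 3, 2, 3, 2, 5, 7, 2], offspring=[0, 0, 0, 2, 0, 3, 0, 3, 1, 1, 3], Z_5=13


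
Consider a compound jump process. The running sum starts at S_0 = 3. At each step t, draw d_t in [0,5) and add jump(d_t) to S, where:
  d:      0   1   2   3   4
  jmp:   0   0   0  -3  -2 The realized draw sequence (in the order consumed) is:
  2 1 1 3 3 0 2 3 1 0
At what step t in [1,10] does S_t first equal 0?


t=0: S=3, d=2, jump=0, S_1=3
t=1: S=3, d=1, jump=0, S_2=3
t=2: S=3, d=1, jump=0, S_3=3
t=3: S=3, d=3, jump=-3, S_4=0
t=4: S=0, d=3, jump=-3, S_5=-3
t=5: S=-3, d=0, jump=0, S_6=-3
t=6: S=-3, d=2, jump=0, S_7=-3
t=7: S=-3, d=3, jump=-3, S_8=-6
t=8: S=-6, d=1, jump=0, S_9=-6
t=9: S=-6, d=0, jump=0, S_10=-6

4


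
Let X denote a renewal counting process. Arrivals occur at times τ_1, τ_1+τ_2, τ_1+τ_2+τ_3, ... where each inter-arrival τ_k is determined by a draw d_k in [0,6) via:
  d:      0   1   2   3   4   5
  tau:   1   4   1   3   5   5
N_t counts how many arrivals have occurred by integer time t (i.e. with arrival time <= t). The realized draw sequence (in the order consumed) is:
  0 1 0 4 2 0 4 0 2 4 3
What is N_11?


draw d_1=0: τ_1=1, arrival time A_1=1
draw d_2=1: τ_2=4, arrival time A_2=5
draw d_3=0: τ_3=1, arrival time A_3=6
draw d_4=4: τ_4=5, arrival time A_4=11
draw d_5=2: τ_5=1, arrival time A_5=12
draw d_6=0: τ_6=1, arrival time A_6=13
draw d_7=4: τ_7=5, arrival time A_7=18
draw d_8=0: τ_8=1, arrival time A_8=19
draw d_9=2: τ_9=1, arrival time A_9=20
draw d_10=4: τ_10=5, arrival time A_10=25
draw d_11=3: τ_11=3, arrival time A_11=28
N_t over t=0..11: 0:0 1:1 2:1 3:1 4:1 5:2 6:3 7:3 8:3 9:3 10:3 11:4

4


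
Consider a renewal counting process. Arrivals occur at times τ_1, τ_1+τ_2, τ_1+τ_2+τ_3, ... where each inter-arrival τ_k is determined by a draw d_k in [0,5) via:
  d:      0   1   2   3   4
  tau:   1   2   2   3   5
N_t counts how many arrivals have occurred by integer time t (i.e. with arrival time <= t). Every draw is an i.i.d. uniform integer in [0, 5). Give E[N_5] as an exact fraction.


5596/3125

Inter-arrival values over d=0..4: [1, 2, 2, 3, 5]
Each d has probability 1/5, so the pmf of τ is: f(1) = 1/5, f(2) = 2/5, f(3) = 1/5, f(5) = 1/5
Renewal equation for m(n) = E[N_n]: condition on τ_1 = k (if k <= n, one arrival plus a fresh copy on the remaining n−k steps): m(n) = F(n) + Σ_{k<=n} f(k)·m(n−k), where F(n) = P(τ <= n) and m(0) = 0
m(1) = F(1) = 1/5
m(2) = F(2) + f(1)·m(1) = 3/5 + 1/5·1/5 = 16/25
m(3) = F(3) + f(1)·m(2) + f(2)·m(1) = 4/5 + 1/5·16/25 + 2/5·1/5 = 126/125
m(4) = F(4) + f(1)·m(3) + f(2)·m(2) + f(3)·m(1) = 4/5 + 1/5·126/125 + 2/5·16/25 + 1/5·1/5 = 811/625
m(5) = F(5) + f(1)·m(4) + f(2)·m(3) + f(3)·m(2) = 1 + 1/5·811/625 + 2/5·126/125 + 1/5·16/25 = 5596/3125
E[N_5] = m(5) = 5596/3125


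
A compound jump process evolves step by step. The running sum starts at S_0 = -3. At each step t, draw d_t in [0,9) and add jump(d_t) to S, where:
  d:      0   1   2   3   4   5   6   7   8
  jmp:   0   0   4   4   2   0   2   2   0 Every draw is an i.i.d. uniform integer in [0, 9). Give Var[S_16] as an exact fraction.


Outcome values over d=0..8: [0, 0, 4, 4, 2, 0, 2, 2, 0]
Σy = 14, Σy² = 44, M = 9
μ = 14/9 = 14/9,  σ² = 44/9 − (14/9)² = 200/81
Independent increments: Var[S_16] = 16·σ² = 16·(200/81) = 3200/81

3200/81


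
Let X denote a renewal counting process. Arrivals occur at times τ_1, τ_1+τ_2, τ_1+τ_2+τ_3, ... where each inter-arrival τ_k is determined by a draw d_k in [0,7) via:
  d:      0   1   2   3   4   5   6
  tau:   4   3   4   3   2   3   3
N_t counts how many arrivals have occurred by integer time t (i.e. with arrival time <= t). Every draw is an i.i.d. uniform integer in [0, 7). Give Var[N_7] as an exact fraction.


Inter-arrival values over d=0..6: [4, 3, 4, 3, 2, 3, 3]
Each d has probability 1/7, so the pmf of τ is: f(2) = 1/7, f(3) = 4/7, f(4) = 2/7
Let p_n(j) = P(N_n = j), with p_0 = [1]. Condition on τ_1: p_n(0) = P(τ > n), and for j >= 1, p_n(j) = Σ_{k<=n} f(k)·p_{n−k}(j−1)
p_1 = [1]  (j = 0)
p_2 = [6/7, 1/7]  (j = 0..1)
p_3 = [2/7, 5/7]  (j = 0..1)
p_4 = [0, 48/49, 1/49]  (j = 0..2)
p_5 = [0, 40/49, 9/49]  (j = 0..2)
p_6 = [0, 20/49, 202/343, 1/343]  (j = 0..3)
p_7 = [0, 4/49, 302/343, 13/343]  (j = 0..3)
E[N_7] = Σ j·p_7(j) = 671/343;  E[N_7²] = Σ j²·p_7(j) = 1353/343
Var[N_7] = 1353/343 − (671/343)² = 13838/117649

13838/117649


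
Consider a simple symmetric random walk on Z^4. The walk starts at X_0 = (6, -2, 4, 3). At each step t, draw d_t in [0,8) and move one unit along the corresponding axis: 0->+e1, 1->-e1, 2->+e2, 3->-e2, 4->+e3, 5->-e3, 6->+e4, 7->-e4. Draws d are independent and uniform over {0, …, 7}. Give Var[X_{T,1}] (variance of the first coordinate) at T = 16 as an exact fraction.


4

Outcome values over d=0..7: [1, -1, 0, 0, 0, 0, 0, 0]
Σy = 0, Σy² = 2, M = 8
μ = 0/8 = 0,  σ² = 2/8 − (0)² = 1/4
Independent increments: Var[X_16] = 16·σ² = 16·(1/4) = 4


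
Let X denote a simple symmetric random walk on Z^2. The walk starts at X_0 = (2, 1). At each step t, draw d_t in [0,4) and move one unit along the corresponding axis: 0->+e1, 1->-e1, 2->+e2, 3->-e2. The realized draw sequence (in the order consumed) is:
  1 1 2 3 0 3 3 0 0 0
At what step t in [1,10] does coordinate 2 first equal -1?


t=0: X=(2, 1), d=1 → -e1, X_1=(1, 1)
t=1: X=(1, 1), d=1 → -e1, X_2=(0, 1)
t=2: X=(0, 1), d=2 → +e2, X_3=(0, 2)
t=3: X=(0, 2), d=3 → -e2, X_4=(0, 1)
t=4: X=(0, 1), d=0 → +e1, X_5=(1, 1)
t=5: X=(1, 1), d=3 → -e2, X_6=(1, 0)
t=6: X=(1, 0), d=3 → -e2, X_7=(1, -1)
t=7: X=(1, -1), d=0 → +e1, X_8=(2, -1)
t=8: X=(2, -1), d=0 → +e1, X_9=(3, -1)
t=9: X=(3, -1), d=0 → +e1, X_10=(4, -1)

7


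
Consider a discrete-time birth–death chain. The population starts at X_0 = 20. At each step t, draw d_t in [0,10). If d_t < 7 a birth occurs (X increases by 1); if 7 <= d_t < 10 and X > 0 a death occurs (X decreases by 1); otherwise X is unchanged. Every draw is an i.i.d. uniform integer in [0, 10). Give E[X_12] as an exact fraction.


X can drop by at most 1 per step and X_0 = 20 > T = 12, so X_t >= 20 − t >= 8 > 0 for every t <= 12: the floor at 0 (the 'and X > 0' condition) never binds. Hence X_12 = X_0 + Σ_{t<12} Y_t with i.i.d. increments Y_t = y(d_t) ∈ {+1, −1, 0}.
Outcome values over d=0..9: [1, 1, 1, 1, 1, 1, 1, -1, -1, -1]
Σy = 4, Σy² = 10, M = 10
μ = 4/10 = 2/5,  σ² = 10/10 − (2/5)² = 21/25
E[X_12] = 20 + 12·(2/5) = 124/5

124/5


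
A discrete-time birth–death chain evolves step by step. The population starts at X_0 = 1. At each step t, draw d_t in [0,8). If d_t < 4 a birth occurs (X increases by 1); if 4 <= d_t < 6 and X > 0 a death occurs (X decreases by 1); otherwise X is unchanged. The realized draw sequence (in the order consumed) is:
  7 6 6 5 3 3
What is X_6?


2

t=0: X=1, d=7 → hold, X_1=1
t=1: X=1, d=6 → hold, X_2=1
t=2: X=1, d=6 → hold, X_3=1
t=3: X=1, d=5 → death, X_4=0
t=4: X=0, d=3 → birth, X_5=1
t=5: X=1, d=3 → birth, X_6=2


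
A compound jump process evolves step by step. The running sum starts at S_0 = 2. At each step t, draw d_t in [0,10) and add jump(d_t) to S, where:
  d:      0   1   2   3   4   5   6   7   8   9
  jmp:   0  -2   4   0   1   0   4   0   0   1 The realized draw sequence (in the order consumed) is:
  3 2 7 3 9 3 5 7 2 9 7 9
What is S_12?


13

t=0: S=2, d=3, jump=0, S_1=2
t=1: S=2, d=2, jump=4, S_2=6
t=2: S=6, d=7, jump=0, S_3=6
t=3: S=6, d=3, jump=0, S_4=6
t=4: S=6, d=9, jump=1, S_5=7
t=5: S=7, d=3, jump=0, S_6=7
t=6: S=7, d=5, jump=0, S_7=7
t=7: S=7, d=7, jump=0, S_8=7
t=8: S=7, d=2, jump=4, S_9=11
t=9: S=11, d=9, jump=1, S_10=12
t=10: S=12, d=7, jump=0, S_11=12
t=11: S=12, d=9, jump=1, S_12=13


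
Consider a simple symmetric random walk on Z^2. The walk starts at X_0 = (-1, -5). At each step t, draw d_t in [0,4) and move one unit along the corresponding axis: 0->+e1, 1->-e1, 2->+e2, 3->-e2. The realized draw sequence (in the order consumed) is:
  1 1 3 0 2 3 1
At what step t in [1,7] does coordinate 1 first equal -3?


2

t=0: X=(-1, -5), d=1 → -e1, X_1=(-2, -5)
t=1: X=(-2, -5), d=1 → -e1, X_2=(-3, -5)
t=2: X=(-3, -5), d=3 → -e2, X_3=(-3, -6)
t=3: X=(-3, -6), d=0 → +e1, X_4=(-2, -6)
t=4: X=(-2, -6), d=2 → +e2, X_5=(-2, -5)
t=5: X=(-2, -5), d=3 → -e2, X_6=(-2, -6)
t=6: X=(-2, -6), d=1 → -e1, X_7=(-3, -6)


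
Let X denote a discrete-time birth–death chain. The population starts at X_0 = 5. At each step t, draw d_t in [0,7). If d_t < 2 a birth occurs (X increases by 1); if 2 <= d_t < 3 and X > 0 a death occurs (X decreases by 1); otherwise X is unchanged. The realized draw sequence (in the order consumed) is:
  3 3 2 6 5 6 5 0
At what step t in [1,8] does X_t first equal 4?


t=0: X=5, d=3 → hold, X_1=5
t=1: X=5, d=3 → hold, X_2=5
t=2: X=5, d=2 → death, X_3=4
t=3: X=4, d=6 → hold, X_4=4
t=4: X=4, d=5 → hold, X_5=4
t=5: X=4, d=6 → hold, X_6=4
t=6: X=4, d=5 → hold, X_7=4
t=7: X=4, d=0 → birth, X_8=5

3


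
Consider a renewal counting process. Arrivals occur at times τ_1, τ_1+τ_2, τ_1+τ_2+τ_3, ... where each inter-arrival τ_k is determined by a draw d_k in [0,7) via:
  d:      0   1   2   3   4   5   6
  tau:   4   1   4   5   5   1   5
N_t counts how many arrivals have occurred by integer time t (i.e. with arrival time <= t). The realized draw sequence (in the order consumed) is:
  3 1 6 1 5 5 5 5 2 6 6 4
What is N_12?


4

draw d_1=3: τ_1=5, arrival time A_1=5
draw d_2=1: τ_2=1, arrival time A_2=6
draw d_3=6: τ_3=5, arrival time A_3=11
draw d_4=1: τ_4=1, arrival time A_4=12
draw d_5=5: τ_5=1, arrival time A_5=13
draw d_6=5: τ_6=1, arrival time A_6=14
draw d_7=5: τ_7=1, arrival time A_7=15
draw d_8=5: τ_8=1, arrival time A_8=16
draw d_9=2: τ_9=4, arrival time A_9=20
draw d_10=6: τ_10=5, arrival time A_10=25
draw d_11=6: τ_11=5, arrival time A_11=30
draw d_12=4: τ_12=5, arrival time A_12=35
N_t over t=0..12: 0:0 1:0 2:0 3:0 4:0 5:1 6:2 7:2 8:2 9:2 10:2 11:3 12:4


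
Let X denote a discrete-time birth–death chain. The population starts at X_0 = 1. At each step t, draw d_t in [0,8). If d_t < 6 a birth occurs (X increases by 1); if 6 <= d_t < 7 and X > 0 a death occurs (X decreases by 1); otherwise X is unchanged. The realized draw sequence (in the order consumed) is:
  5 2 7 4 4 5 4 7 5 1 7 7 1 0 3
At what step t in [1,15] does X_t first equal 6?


t=0: X=1, d=5 → birth, X_1=2
t=1: X=2, d=2 → birth, X_2=3
t=2: X=3, d=7 → hold, X_3=3
t=3: X=3, d=4 → birth, X_4=4
t=4: X=4, d=4 → birth, X_5=5
t=5: X=5, d=5 → birth, X_6=6
t=6: X=6, d=4 → birth, X_7=7
t=7: X=7, d=7 → hold, X_8=7
t=8: X=7, d=5 → birth, X_9=8
t=9: X=8, d=1 → birth, X_10=9
t=10: X=9, d=7 → hold, X_11=9
t=11: X=9, d=7 → hold, X_12=9
t=12: X=9, d=1 → birth, X_13=10
t=13: X=10, d=0 → birth, X_14=11
t=14: X=11, d=3 → birth, X_15=12

6


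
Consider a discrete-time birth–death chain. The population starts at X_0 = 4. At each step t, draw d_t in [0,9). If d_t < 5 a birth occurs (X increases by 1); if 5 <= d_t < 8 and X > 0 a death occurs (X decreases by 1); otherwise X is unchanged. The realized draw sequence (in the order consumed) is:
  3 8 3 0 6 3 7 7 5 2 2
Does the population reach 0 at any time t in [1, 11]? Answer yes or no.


t=0: X=4, d=3 → birth, X_1=5
t=1: X=5, d=8 → hold, X_2=5
t=2: X=5, d=3 → birth, X_3=6
t=3: X=6, d=0 → birth, X_4=7
t=4: X=7, d=6 → death, X_5=6
t=5: X=6, d=3 → birth, X_6=7
t=6: X=7, d=7 → death, X_7=6
t=7: X=6, d=7 → death, X_8=5
t=8: X=5, d=5 → death, X_9=4
t=9: X=4, d=2 → birth, X_10=5
t=10: X=5, d=2 → birth, X_11=6

no


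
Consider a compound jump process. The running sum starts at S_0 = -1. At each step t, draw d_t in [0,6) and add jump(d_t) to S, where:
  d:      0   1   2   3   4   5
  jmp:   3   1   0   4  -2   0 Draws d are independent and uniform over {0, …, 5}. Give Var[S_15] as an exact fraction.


60

Outcome values over d=0..5: [3, 1, 0, 4, -2, 0]
Σy = 6, Σy² = 30, M = 6
μ = 6/6 = 1,  σ² = 30/6 − (1)² = 4
Independent increments: Var[S_15] = 15·σ² = 15·(4) = 60


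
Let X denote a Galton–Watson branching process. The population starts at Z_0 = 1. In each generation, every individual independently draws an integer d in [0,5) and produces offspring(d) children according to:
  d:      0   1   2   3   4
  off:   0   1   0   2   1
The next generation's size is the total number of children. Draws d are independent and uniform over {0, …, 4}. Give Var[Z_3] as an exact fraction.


Outcome values over d=0..4: [0, 1, 0, 2, 1]
Σy = 4, Σy² = 6, M = 5
μ = 4/5 = 4/5,  σ² = 6/5 − (4/5)² = 14/25
V_0 = 0, E_0 = 1
V_1 = 14/25·E_0 + (4/5)²·V_0 = 14/25;  E_1 = 4/5
V_2 = 14/25·E_1 + (4/5)²·V_1 = 504/625;  E_2 = 16/25
V_3 = 14/25·E_2 + (4/5)²·V_2 = 13664/15625;  E_3 = 64/125

13664/15625


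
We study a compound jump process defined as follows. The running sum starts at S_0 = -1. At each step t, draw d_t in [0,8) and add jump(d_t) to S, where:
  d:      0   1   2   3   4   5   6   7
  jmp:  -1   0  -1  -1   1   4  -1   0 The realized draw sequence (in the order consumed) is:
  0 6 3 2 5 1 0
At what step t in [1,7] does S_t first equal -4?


t=0: S=-1, d=0, jump=-1, S_1=-2
t=1: S=-2, d=6, jump=-1, S_2=-3
t=2: S=-3, d=3, jump=-1, S_3=-4
t=3: S=-4, d=2, jump=-1, S_4=-5
t=4: S=-5, d=5, jump=4, S_5=-1
t=5: S=-1, d=1, jump=0, S_6=-1
t=6: S=-1, d=0, jump=-1, S_7=-2

3


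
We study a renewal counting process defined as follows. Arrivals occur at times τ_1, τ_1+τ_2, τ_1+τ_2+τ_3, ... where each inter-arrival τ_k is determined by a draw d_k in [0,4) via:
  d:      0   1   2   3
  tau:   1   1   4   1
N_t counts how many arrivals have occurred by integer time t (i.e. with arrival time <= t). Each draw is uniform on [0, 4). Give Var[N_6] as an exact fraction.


Inter-arrival values over d=0..3: [1, 1, 4, 1]
Each d has probability 1/4, so the pmf of τ is: f(1) = 3/4, f(4) = 1/4
Let p_n(j) = P(N_n = j), with p_0 = [1]. Condition on τ_1: p_n(0) = P(τ > n), and for j >= 1, p_n(j) = Σ_{k<=n} f(k)·p_{n−k}(j−1)
p_1 = [1/4, 3/4]  (j = 0..1)
p_2 = [1/4, 3/16, 9/16]  (j = 0..2)
p_3 = [1/4, 3/16, 9/64, 27/64]  (j = 0..3)
p_4 = [0, 7/16, 9/64, 27/256, 81/256]  (j = 0..4)
p_5 = [0, 1/16, 33/64, 27/256, 81/1024, 243/1024]  (j = 0..5)
p_6 = [0, 1/16, 3/32, 135/256, 81/1024, 243/4096, 729/4096]  (j = 0..6)
E[N_6] = Σ j·p_6(j) = 14389/4096;  E[N_6²] = Σ j²·p_6(j) = 58735/4096
Var[N_6] = 58735/4096 − (14389/4096)² = 33535239/16777216

33535239/16777216


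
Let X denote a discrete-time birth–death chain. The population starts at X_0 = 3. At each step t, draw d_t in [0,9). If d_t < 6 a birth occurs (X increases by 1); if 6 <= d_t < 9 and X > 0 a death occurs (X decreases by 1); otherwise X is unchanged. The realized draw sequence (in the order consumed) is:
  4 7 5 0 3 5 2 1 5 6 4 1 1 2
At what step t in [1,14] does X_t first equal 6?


t=0: X=3, d=4 → birth, X_1=4
t=1: X=4, d=7 → death, X_2=3
t=2: X=3, d=5 → birth, X_3=4
t=3: X=4, d=0 → birth, X_4=5
t=4: X=5, d=3 → birth, X_5=6
t=5: X=6, d=5 → birth, X_6=7
t=6: X=7, d=2 → birth, X_7=8
t=7: X=8, d=1 → birth, X_8=9
t=8: X=9, d=5 → birth, X_9=10
t=9: X=10, d=6 → death, X_10=9
t=10: X=9, d=4 → birth, X_11=10
t=11: X=10, d=1 → birth, X_12=11
t=12: X=11, d=1 → birth, X_13=12
t=13: X=12, d=2 → birth, X_14=13

5


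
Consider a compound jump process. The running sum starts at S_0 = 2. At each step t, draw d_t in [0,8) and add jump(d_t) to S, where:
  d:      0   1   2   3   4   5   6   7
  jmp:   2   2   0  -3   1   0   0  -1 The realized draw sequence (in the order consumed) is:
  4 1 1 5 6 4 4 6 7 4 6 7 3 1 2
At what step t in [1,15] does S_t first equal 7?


t=0: S=2, d=4, jump=1, S_1=3
t=1: S=3, d=1, jump=2, S_2=5
t=2: S=5, d=1, jump=2, S_3=7
t=3: S=7, d=5, jump=0, S_4=7
t=4: S=7, d=6, jump=0, S_5=7
t=5: S=7, d=4, jump=1, S_6=8
t=6: S=8, d=4, jump=1, S_7=9
t=7: S=9, d=6, jump=0, S_8=9
t=8: S=9, d=7, jump=-1, S_9=8
t=9: S=8, d=4, jump=1, S_10=9
t=10: S=9, d=6, jump=0, S_11=9
t=11: S=9, d=7, jump=-1, S_12=8
t=12: S=8, d=3, jump=-3, S_13=5
t=13: S=5, d=1, jump=2, S_14=7
t=14: S=7, d=2, jump=0, S_15=7

3


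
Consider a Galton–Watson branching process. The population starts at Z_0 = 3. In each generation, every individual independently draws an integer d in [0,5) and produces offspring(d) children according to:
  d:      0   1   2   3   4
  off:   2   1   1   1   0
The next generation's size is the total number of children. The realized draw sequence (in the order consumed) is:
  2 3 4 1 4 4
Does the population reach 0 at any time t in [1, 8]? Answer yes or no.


yes

gen 0: Z_0=3, draws=[2, 3, 4], offspring=[1, 1, 0], Z_1=2
gen 1: Z_1=2, draws=[1, 4], offspring=[1, 0], Z_2=1
gen 2: Z_2=1, draws=[4], offspring=[0], Z_3=0
gen 3: Z_3=0, draws=[], offspring=[], Z_4=0
gen 4: Z_4=0, draws=[], offspring=[], Z_5=0
gen 5: Z_5=0, draws=[], offspring=[], Z_6=0
gen 6: Z_6=0, draws=[], offspring=[], Z_7=0
gen 7: Z_7=0, draws=[], offspring=[], Z_8=0


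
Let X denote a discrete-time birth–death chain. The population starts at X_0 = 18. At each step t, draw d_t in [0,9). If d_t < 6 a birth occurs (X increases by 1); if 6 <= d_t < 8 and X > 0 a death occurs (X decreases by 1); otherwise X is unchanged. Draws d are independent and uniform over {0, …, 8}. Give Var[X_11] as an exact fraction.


616/81

X can drop by at most 1 per step and X_0 = 18 > T = 11, so X_t >= 18 − t >= 7 > 0 for every t <= 11: the floor at 0 (the 'and X > 0' condition) never binds. Hence X_11 = X_0 + Σ_{t<11} Y_t with i.i.d. increments Y_t = y(d_t) ∈ {+1, −1, 0}.
Outcome values over d=0..8: [1, 1, 1, 1, 1, 1, -1, -1, 0]
Σy = 4, Σy² = 8, M = 9
μ = 4/9 = 4/9,  σ² = 8/9 − (4/9)² = 56/81
Independent increments: Var[X_11] = 11·σ² = 11·(56/81) = 616/81


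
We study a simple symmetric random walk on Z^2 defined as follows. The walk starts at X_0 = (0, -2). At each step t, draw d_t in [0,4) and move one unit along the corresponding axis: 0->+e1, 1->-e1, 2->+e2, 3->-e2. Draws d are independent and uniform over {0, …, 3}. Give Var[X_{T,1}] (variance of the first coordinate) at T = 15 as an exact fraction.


15/2

Outcome values over d=0..3: [1, -1, 0, 0]
Σy = 0, Σy² = 2, M = 4
μ = 0/4 = 0,  σ² = 2/4 − (0)² = 1/2
Independent increments: Var[X_15] = 15·σ² = 15·(1/2) = 15/2


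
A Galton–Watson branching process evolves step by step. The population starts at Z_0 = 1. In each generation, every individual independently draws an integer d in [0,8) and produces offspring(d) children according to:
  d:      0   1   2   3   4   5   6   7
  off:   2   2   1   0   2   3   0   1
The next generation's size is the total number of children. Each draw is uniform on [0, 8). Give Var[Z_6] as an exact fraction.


Outcome values over d=0..7: [2, 2, 1, 0, 2, 3, 0, 1]
Σy = 11, Σy² = 23, M = 8
μ = 11/8 = 11/8,  σ² = 23/8 − (11/8)² = 63/64
V_0 = 0, E_0 = 1
V_1 = 63/64·E_0 + (11/8)²·V_0 = 63/64;  E_1 = 11/8
V_2 = 63/64·E_1 + (11/8)²·V_1 = 13167/4096;  E_2 = 121/64
V_3 = 63/64·E_2 + (11/8)²·V_2 = 2081079/262144;  E_3 = 1331/512
V_4 = 63/64·E_3 + (11/8)²·V_3 = 294743295/16777216;  E_4 = 14641/4096
V_5 = 63/64·E_4 + (11/8)²·V_4 = 39442019463/1073741824;  E_5 = 161051/32768
V_6 = 63/64·E_5 + (11/8)²·V_5 = 5104955462607/68719476736;  E_6 = 1771561/262144

5104955462607/68719476736


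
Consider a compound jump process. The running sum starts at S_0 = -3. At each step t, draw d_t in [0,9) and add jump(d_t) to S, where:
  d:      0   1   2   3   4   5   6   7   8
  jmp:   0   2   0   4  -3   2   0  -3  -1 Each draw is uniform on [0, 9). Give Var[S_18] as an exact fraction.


772/9

Outcome values over d=0..8: [0, 2, 0, 4, -3, 2, 0, -3, -1]
Σy = 1, Σy² = 43, M = 9
μ = 1/9 = 1/9,  σ² = 43/9 − (1/9)² = 386/81
Independent increments: Var[S_18] = 18·σ² = 18·(386/81) = 772/9


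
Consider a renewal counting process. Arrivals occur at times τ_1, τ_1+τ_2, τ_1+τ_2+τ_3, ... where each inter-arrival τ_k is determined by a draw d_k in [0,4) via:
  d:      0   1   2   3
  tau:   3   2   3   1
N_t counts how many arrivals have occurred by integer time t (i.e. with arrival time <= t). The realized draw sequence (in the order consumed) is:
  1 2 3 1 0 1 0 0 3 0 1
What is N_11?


5

draw d_1=1: τ_1=2, arrival time A_1=2
draw d_2=2: τ_2=3, arrival time A_2=5
draw d_3=3: τ_3=1, arrival time A_3=6
draw d_4=1: τ_4=2, arrival time A_4=8
draw d_5=0: τ_5=3, arrival time A_5=11
draw d_6=1: τ_6=2, arrival time A_6=13
draw d_7=0: τ_7=3, arrival time A_7=16
draw d_8=0: τ_8=3, arrival time A_8=19
draw d_9=3: τ_9=1, arrival time A_9=20
draw d_10=0: τ_10=3, arrival time A_10=23
draw d_11=1: τ_11=2, arrival time A_11=25
N_t over t=0..11: 0:0 1:0 2:1 3:1 4:1 5:2 6:3 7:3 8:4 9:4 10:4 11:5


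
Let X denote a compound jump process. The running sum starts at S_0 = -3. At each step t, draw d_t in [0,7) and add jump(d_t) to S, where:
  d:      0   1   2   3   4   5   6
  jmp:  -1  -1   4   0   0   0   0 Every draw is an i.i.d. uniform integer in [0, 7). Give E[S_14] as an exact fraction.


Outcome values over d=0..6: [-1, -1, 4, 0, 0, 0, 0]
Σy = 2, Σy² = 18, M = 7
μ = 2/7 = 2/7,  σ² = 18/7 − (2/7)² = 122/49
E[S_14] = -3 + 14·(2/7) = 1

1


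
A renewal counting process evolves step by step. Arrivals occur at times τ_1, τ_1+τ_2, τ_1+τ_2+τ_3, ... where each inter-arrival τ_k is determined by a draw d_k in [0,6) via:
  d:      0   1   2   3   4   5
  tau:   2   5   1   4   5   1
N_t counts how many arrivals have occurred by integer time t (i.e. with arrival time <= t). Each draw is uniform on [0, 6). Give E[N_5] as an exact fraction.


Inter-arrival values over d=0..5: [2, 5, 1, 4, 5, 1]
Each d has probability 1/6, so the pmf of τ is: f(1) = 1/3, f(2) = 1/6, f(4) = 1/6, f(5) = 1/3
Renewal equation for m(n) = E[N_n]: condition on τ_1 = k (if k <= n, one arrival plus a fresh copy on the remaining n−k steps): m(n) = F(n) + Σ_{k<=n} f(k)·m(n−k), where F(n) = P(τ <= n) and m(0) = 0
m(1) = F(1) = 1/3
m(2) = F(2) + f(1)·m(1) = 1/2 + 1/3·1/3 = 11/18
m(3) = F(3) + f(1)·m(2) + f(2)·m(1) = 1/2 + 1/3·11/18 + 1/6·1/3 = 41/54
m(4) = F(4) + f(1)·m(3) + f(2)·m(2) = 2/3 + 1/3·41/54 + 1/6·11/18 = 331/324
m(5) = F(5) + f(1)·m(4) + f(2)·m(3) + f(4)·m(1) = 1 + 1/3·331/324 + 1/6·41/54 + 1/6·1/3 = 370/243
E[N_5] = m(5) = 370/243

370/243


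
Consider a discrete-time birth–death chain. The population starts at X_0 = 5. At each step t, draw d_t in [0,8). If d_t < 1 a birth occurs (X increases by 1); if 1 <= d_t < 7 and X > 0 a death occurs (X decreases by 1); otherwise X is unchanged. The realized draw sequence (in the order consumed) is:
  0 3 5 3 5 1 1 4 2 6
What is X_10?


0

t=0: X=5, d=0 → birth, X_1=6
t=1: X=6, d=3 → death, X_2=5
t=2: X=5, d=5 → death, X_3=4
t=3: X=4, d=3 → death, X_4=3
t=4: X=3, d=5 → death, X_5=2
t=5: X=2, d=1 → death, X_6=1
t=6: X=1, d=1 → death, X_7=0
t=7: X=0, d=4 → hold, X_8=0
t=8: X=0, d=2 → hold, X_9=0
t=9: X=0, d=6 → hold, X_10=0


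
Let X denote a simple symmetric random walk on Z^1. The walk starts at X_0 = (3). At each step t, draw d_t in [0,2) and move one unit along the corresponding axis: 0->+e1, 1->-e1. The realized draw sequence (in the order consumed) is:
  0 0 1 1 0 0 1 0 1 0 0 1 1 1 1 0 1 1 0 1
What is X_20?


(1)

t=0: X=(3), d=0 → +e1, X_1=(4)
t=1: X=(4), d=0 → +e1, X_2=(5)
t=2: X=(5), d=1 → -e1, X_3=(4)
t=3: X=(4), d=1 → -e1, X_4=(3)
t=4: X=(3), d=0 → +e1, X_5=(4)
t=5: X=(4), d=0 → +e1, X_6=(5)
t=6: X=(5), d=1 → -e1, X_7=(4)
t=7: X=(4), d=0 → +e1, X_8=(5)
t=8: X=(5), d=1 → -e1, X_9=(4)
t=9: X=(4), d=0 → +e1, X_10=(5)
t=10: X=(5), d=0 → +e1, X_11=(6)
t=11: X=(6), d=1 → -e1, X_12=(5)
t=12: X=(5), d=1 → -e1, X_13=(4)
t=13: X=(4), d=1 → -e1, X_14=(3)
t=14: X=(3), d=1 → -e1, X_15=(2)
t=15: X=(2), d=0 → +e1, X_16=(3)
t=16: X=(3), d=1 → -e1, X_17=(2)
t=17: X=(2), d=1 → -e1, X_18=(1)
t=18: X=(1), d=0 → +e1, X_19=(2)
t=19: X=(2), d=1 → -e1, X_20=(1)


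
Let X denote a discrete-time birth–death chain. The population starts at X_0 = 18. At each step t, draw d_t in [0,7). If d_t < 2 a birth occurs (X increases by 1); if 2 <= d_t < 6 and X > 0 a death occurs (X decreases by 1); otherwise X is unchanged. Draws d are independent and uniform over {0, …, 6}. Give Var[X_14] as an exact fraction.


X can drop by at most 1 per step and X_0 = 18 > T = 14, so X_t >= 18 − t >= 4 > 0 for every t <= 14: the floor at 0 (the 'and X > 0' condition) never binds. Hence X_14 = X_0 + Σ_{t<14} Y_t with i.i.d. increments Y_t = y(d_t) ∈ {+1, −1, 0}.
Outcome values over d=0..6: [1, 1, -1, -1, -1, -1, 0]
Σy = -2, Σy² = 6, M = 7
μ = -2/7 = -2/7,  σ² = 6/7 − (-2/7)² = 38/49
Independent increments: Var[X_14] = 14·σ² = 14·(38/49) = 76/7

76/7


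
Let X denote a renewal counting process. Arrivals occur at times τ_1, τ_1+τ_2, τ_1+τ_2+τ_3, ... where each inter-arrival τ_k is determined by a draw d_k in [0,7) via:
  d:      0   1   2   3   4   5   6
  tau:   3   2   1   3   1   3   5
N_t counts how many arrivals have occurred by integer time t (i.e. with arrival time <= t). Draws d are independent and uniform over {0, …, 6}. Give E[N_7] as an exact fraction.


2080059/823543

Inter-arrival values over d=0..6: [3, 2, 1, 3, 1, 3, 5]
Each d has probability 1/7, so the pmf of τ is: f(1) = 2/7, f(2) = 1/7, f(3) = 3/7, f(5) = 1/7
Renewal equation for m(n) = E[N_n]: condition on τ_1 = k (if k <= n, one arrival plus a fresh copy on the remaining n−k steps): m(n) = F(n) + Σ_{k<=n} f(k)·m(n−k), where F(n) = P(τ <= n) and m(0) = 0
m(1) = F(1) = 2/7
m(2) = F(2) + f(1)·m(1) = 3/7 + 2/7·2/7 = 25/49
m(3) = F(3) + f(1)·m(2) + f(2)·m(1) = 6/7 + 2/7·25/49 + 1/7·2/7 = 358/343
m(4) = F(4) + f(1)·m(3) + f(2)·m(2) + f(3)·m(1) = 6/7 + 2/7·358/343 + 1/7·25/49 + 3/7·2/7 = 3243/2401
m(5) = F(5) + f(1)·m(4) + f(2)·m(3) + f(3)·m(2) = 1 + 2/7·3243/2401 + 1/7·358/343 + 3/7·25/49 = 29474/16807
m(6) = F(6) + f(1)·m(5) + f(2)·m(4) + f(3)·m(3) + f(5)·m(1) = 1 + 2/7·29474/16807 + 1/7·3243/2401 + 3/7·358/343 + 1/7·2/7 = 256726/117649
m(7) = F(7) + f(1)·m(6) + f(2)·m(5) + f(3)·m(4) + f(5)·m(2) = 1 + 2/7·256726/117649 + 1/7·29474/16807 + 3/7·3243/2401 + 1/7·25/49 = 2080059/823543
E[N_7] = m(7) = 2080059/823543


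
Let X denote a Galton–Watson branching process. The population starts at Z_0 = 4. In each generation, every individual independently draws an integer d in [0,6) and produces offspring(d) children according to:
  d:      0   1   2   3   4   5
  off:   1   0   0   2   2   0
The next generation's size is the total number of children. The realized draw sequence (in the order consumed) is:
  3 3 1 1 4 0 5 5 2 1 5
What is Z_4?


gen 0: Z_0=4, draws=[3, 3, 1, 1], offspring=[2, 2, 0, 0], Z_1=4
gen 1: Z_1=4, draws=[4, 0, 5, 5], offspring=[2, 1, 0, 0], Z_2=3
gen 2: Z_2=3, draws=[2, 1, 5], offspring=[0, 0, 0], Z_3=0
gen 3: Z_3=0, draws=[], offspring=[], Z_4=0

0


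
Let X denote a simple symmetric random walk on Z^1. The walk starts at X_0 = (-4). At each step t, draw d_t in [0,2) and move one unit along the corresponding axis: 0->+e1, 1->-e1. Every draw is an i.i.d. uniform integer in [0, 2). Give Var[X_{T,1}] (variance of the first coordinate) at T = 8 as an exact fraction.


8

Outcome values over d=0..1: [1, -1]
Σy = 0, Σy² = 2, M = 2
μ = 0/2 = 0,  σ² = 2/2 − (0)² = 1
Independent increments: Var[X_8] = 8·σ² = 8·(1) = 8


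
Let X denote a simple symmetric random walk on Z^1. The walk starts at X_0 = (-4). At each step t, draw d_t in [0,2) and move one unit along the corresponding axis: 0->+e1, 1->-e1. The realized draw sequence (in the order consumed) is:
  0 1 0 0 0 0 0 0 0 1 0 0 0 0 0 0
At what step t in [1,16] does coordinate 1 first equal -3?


t=0: X=(-4), d=0 → +e1, X_1=(-3)
t=1: X=(-3), d=1 → -e1, X_2=(-4)
t=2: X=(-4), d=0 → +e1, X_3=(-3)
t=3: X=(-3), d=0 → +e1, X_4=(-2)
t=4: X=(-2), d=0 → +e1, X_5=(-1)
t=5: X=(-1), d=0 → +e1, X_6=(0)
t=6: X=(0), d=0 → +e1, X_7=(1)
t=7: X=(1), d=0 → +e1, X_8=(2)
t=8: X=(2), d=0 → +e1, X_9=(3)
t=9: X=(3), d=1 → -e1, X_10=(2)
t=10: X=(2), d=0 → +e1, X_11=(3)
t=11: X=(3), d=0 → +e1, X_12=(4)
t=12: X=(4), d=0 → +e1, X_13=(5)
t=13: X=(5), d=0 → +e1, X_14=(6)
t=14: X=(6), d=0 → +e1, X_15=(7)
t=15: X=(7), d=0 → +e1, X_16=(8)

1
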